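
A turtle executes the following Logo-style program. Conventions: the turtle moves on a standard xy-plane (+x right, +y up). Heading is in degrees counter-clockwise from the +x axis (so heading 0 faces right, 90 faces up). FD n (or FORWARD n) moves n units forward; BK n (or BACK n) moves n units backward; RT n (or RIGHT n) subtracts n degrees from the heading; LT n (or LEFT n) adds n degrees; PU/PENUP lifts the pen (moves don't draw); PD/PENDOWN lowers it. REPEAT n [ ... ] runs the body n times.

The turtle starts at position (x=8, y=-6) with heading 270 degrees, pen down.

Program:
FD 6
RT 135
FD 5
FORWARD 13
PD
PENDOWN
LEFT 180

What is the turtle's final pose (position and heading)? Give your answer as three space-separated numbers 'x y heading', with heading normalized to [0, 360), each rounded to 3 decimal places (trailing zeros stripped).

Answer: -4.728 0.728 315

Derivation:
Executing turtle program step by step:
Start: pos=(8,-6), heading=270, pen down
FD 6: (8,-6) -> (8,-12) [heading=270, draw]
RT 135: heading 270 -> 135
FD 5: (8,-12) -> (4.464,-8.464) [heading=135, draw]
FD 13: (4.464,-8.464) -> (-4.728,0.728) [heading=135, draw]
PD: pen down
PD: pen down
LT 180: heading 135 -> 315
Final: pos=(-4.728,0.728), heading=315, 3 segment(s) drawn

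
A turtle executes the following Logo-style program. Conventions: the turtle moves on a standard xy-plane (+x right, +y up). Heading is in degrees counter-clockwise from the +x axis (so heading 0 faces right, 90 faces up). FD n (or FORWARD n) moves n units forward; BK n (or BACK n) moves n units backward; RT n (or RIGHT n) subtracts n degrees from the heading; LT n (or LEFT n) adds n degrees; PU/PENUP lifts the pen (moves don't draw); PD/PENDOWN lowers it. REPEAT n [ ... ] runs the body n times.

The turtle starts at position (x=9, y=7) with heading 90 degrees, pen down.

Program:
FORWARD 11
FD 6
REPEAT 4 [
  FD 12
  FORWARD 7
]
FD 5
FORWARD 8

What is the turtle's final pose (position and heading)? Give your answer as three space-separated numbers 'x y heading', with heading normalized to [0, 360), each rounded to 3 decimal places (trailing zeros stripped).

Executing turtle program step by step:
Start: pos=(9,7), heading=90, pen down
FD 11: (9,7) -> (9,18) [heading=90, draw]
FD 6: (9,18) -> (9,24) [heading=90, draw]
REPEAT 4 [
  -- iteration 1/4 --
  FD 12: (9,24) -> (9,36) [heading=90, draw]
  FD 7: (9,36) -> (9,43) [heading=90, draw]
  -- iteration 2/4 --
  FD 12: (9,43) -> (9,55) [heading=90, draw]
  FD 7: (9,55) -> (9,62) [heading=90, draw]
  -- iteration 3/4 --
  FD 12: (9,62) -> (9,74) [heading=90, draw]
  FD 7: (9,74) -> (9,81) [heading=90, draw]
  -- iteration 4/4 --
  FD 12: (9,81) -> (9,93) [heading=90, draw]
  FD 7: (9,93) -> (9,100) [heading=90, draw]
]
FD 5: (9,100) -> (9,105) [heading=90, draw]
FD 8: (9,105) -> (9,113) [heading=90, draw]
Final: pos=(9,113), heading=90, 12 segment(s) drawn

Answer: 9 113 90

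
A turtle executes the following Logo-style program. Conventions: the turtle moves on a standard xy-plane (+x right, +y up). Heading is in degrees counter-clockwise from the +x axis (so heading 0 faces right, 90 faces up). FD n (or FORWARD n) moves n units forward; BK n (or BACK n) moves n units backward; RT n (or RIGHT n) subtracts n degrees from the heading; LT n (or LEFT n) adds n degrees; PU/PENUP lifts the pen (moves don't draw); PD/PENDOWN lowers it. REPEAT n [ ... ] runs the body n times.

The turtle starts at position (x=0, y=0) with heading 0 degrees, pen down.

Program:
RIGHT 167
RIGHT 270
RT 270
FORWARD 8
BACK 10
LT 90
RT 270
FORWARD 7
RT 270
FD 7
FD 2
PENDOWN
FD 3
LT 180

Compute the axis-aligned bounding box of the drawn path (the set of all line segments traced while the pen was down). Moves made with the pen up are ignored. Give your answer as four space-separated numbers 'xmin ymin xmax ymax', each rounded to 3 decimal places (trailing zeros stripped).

Answer: -8.769 -13.717 7.795 1.8

Derivation:
Executing turtle program step by step:
Start: pos=(0,0), heading=0, pen down
RT 167: heading 0 -> 193
RT 270: heading 193 -> 283
RT 270: heading 283 -> 13
FD 8: (0,0) -> (7.795,1.8) [heading=13, draw]
BK 10: (7.795,1.8) -> (-1.949,-0.45) [heading=13, draw]
LT 90: heading 13 -> 103
RT 270: heading 103 -> 193
FD 7: (-1.949,-0.45) -> (-8.769,-2.025) [heading=193, draw]
RT 270: heading 193 -> 283
FD 7: (-8.769,-2.025) -> (-7.195,-8.845) [heading=283, draw]
FD 2: (-7.195,-8.845) -> (-6.745,-10.794) [heading=283, draw]
PD: pen down
FD 3: (-6.745,-10.794) -> (-6.07,-13.717) [heading=283, draw]
LT 180: heading 283 -> 103
Final: pos=(-6.07,-13.717), heading=103, 6 segment(s) drawn

Segment endpoints: x in {-8.769, -7.195, -6.745, -6.07, -1.949, 0, 7.795}, y in {-13.717, -10.794, -8.845, -2.025, -0.45, 0, 1.8}
xmin=-8.769, ymin=-13.717, xmax=7.795, ymax=1.8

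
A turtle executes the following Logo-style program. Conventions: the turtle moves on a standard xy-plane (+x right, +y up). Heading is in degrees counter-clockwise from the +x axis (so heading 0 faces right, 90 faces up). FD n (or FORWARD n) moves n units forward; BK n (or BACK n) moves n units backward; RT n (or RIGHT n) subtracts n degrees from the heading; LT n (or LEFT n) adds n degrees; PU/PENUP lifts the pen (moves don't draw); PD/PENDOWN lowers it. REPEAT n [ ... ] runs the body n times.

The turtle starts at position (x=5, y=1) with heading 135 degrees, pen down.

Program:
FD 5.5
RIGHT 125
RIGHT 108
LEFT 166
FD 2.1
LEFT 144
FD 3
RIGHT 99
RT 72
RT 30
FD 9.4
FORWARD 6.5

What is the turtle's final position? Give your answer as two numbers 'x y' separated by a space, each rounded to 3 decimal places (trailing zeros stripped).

Executing turtle program step by step:
Start: pos=(5,1), heading=135, pen down
FD 5.5: (5,1) -> (1.111,4.889) [heading=135, draw]
RT 125: heading 135 -> 10
RT 108: heading 10 -> 262
LT 166: heading 262 -> 68
FD 2.1: (1.111,4.889) -> (1.898,6.836) [heading=68, draw]
LT 144: heading 68 -> 212
FD 3: (1.898,6.836) -> (-0.647,5.246) [heading=212, draw]
RT 99: heading 212 -> 113
RT 72: heading 113 -> 41
RT 30: heading 41 -> 11
FD 9.4: (-0.647,5.246) -> (8.581,7.04) [heading=11, draw]
FD 6.5: (8.581,7.04) -> (14.961,8.28) [heading=11, draw]
Final: pos=(14.961,8.28), heading=11, 5 segment(s) drawn

Answer: 14.961 8.28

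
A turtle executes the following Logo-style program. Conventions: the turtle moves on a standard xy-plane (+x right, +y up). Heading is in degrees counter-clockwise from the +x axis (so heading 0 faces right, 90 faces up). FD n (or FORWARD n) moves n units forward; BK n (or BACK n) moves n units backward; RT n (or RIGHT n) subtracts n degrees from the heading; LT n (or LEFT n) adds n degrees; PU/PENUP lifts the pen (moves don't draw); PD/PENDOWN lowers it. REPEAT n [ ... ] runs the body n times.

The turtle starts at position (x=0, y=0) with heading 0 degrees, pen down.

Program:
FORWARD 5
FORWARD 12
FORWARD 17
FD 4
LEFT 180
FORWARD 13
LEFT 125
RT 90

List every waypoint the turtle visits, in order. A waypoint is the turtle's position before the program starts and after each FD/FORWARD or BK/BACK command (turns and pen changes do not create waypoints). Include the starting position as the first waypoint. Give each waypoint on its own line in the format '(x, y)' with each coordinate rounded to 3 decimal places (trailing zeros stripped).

Executing turtle program step by step:
Start: pos=(0,0), heading=0, pen down
FD 5: (0,0) -> (5,0) [heading=0, draw]
FD 12: (5,0) -> (17,0) [heading=0, draw]
FD 17: (17,0) -> (34,0) [heading=0, draw]
FD 4: (34,0) -> (38,0) [heading=0, draw]
LT 180: heading 0 -> 180
FD 13: (38,0) -> (25,0) [heading=180, draw]
LT 125: heading 180 -> 305
RT 90: heading 305 -> 215
Final: pos=(25,0), heading=215, 5 segment(s) drawn
Waypoints (6 total):
(0, 0)
(5, 0)
(17, 0)
(34, 0)
(38, 0)
(25, 0)

Answer: (0, 0)
(5, 0)
(17, 0)
(34, 0)
(38, 0)
(25, 0)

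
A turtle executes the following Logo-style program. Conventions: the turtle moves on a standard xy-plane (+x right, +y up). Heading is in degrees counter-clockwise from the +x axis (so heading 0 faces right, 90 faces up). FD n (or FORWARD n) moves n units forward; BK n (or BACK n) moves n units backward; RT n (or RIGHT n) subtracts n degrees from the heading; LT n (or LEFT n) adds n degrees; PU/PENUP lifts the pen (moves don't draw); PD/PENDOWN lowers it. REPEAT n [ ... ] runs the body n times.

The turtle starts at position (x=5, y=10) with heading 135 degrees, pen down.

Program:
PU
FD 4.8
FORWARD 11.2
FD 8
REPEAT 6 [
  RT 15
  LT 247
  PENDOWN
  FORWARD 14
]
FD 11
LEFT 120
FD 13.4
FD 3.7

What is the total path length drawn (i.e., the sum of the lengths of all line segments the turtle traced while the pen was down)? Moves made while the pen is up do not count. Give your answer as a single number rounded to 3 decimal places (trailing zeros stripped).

Answer: 112.1

Derivation:
Executing turtle program step by step:
Start: pos=(5,10), heading=135, pen down
PU: pen up
FD 4.8: (5,10) -> (1.606,13.394) [heading=135, move]
FD 11.2: (1.606,13.394) -> (-6.314,21.314) [heading=135, move]
FD 8: (-6.314,21.314) -> (-11.971,26.971) [heading=135, move]
REPEAT 6 [
  -- iteration 1/6 --
  RT 15: heading 135 -> 120
  LT 247: heading 120 -> 7
  PD: pen down
  FD 14: (-11.971,26.971) -> (1.925,28.677) [heading=7, draw]
  -- iteration 2/6 --
  RT 15: heading 7 -> 352
  LT 247: heading 352 -> 239
  PD: pen down
  FD 14: (1.925,28.677) -> (-5.285,16.676) [heading=239, draw]
  -- iteration 3/6 --
  RT 15: heading 239 -> 224
  LT 247: heading 224 -> 111
  PD: pen down
  FD 14: (-5.285,16.676) -> (-10.303,29.747) [heading=111, draw]
  -- iteration 4/6 --
  RT 15: heading 111 -> 96
  LT 247: heading 96 -> 343
  PD: pen down
  FD 14: (-10.303,29.747) -> (3.086,25.653) [heading=343, draw]
  -- iteration 5/6 --
  RT 15: heading 343 -> 328
  LT 247: heading 328 -> 215
  PD: pen down
  FD 14: (3.086,25.653) -> (-8.382,17.623) [heading=215, draw]
  -- iteration 6/6 --
  RT 15: heading 215 -> 200
  LT 247: heading 200 -> 87
  PD: pen down
  FD 14: (-8.382,17.623) -> (-7.65,31.604) [heading=87, draw]
]
FD 11: (-7.65,31.604) -> (-7.074,42.589) [heading=87, draw]
LT 120: heading 87 -> 207
FD 13.4: (-7.074,42.589) -> (-19.014,36.506) [heading=207, draw]
FD 3.7: (-19.014,36.506) -> (-22.31,34.826) [heading=207, draw]
Final: pos=(-22.31,34.826), heading=207, 9 segment(s) drawn

Segment lengths:
  seg 1: (-11.971,26.971) -> (1.925,28.677), length = 14
  seg 2: (1.925,28.677) -> (-5.285,16.676), length = 14
  seg 3: (-5.285,16.676) -> (-10.303,29.747), length = 14
  seg 4: (-10.303,29.747) -> (3.086,25.653), length = 14
  seg 5: (3.086,25.653) -> (-8.382,17.623), length = 14
  seg 6: (-8.382,17.623) -> (-7.65,31.604), length = 14
  seg 7: (-7.65,31.604) -> (-7.074,42.589), length = 11
  seg 8: (-7.074,42.589) -> (-19.014,36.506), length = 13.4
  seg 9: (-19.014,36.506) -> (-22.31,34.826), length = 3.7
Total = 112.1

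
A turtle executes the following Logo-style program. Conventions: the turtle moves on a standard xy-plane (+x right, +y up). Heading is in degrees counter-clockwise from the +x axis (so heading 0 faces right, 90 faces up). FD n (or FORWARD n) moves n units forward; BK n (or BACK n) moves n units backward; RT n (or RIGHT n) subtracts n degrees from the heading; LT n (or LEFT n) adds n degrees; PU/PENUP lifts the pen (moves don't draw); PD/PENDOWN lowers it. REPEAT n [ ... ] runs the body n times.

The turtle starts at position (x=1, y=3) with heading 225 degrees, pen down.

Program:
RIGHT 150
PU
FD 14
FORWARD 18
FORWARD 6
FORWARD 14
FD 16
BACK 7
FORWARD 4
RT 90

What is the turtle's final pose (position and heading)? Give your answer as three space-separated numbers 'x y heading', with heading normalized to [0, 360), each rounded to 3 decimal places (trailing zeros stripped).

Answer: 17.823 65.785 345

Derivation:
Executing turtle program step by step:
Start: pos=(1,3), heading=225, pen down
RT 150: heading 225 -> 75
PU: pen up
FD 14: (1,3) -> (4.623,16.523) [heading=75, move]
FD 18: (4.623,16.523) -> (9.282,33.91) [heading=75, move]
FD 6: (9.282,33.91) -> (10.835,39.705) [heading=75, move]
FD 14: (10.835,39.705) -> (14.459,53.228) [heading=75, move]
FD 16: (14.459,53.228) -> (18.6,68.683) [heading=75, move]
BK 7: (18.6,68.683) -> (16.788,61.921) [heading=75, move]
FD 4: (16.788,61.921) -> (17.823,65.785) [heading=75, move]
RT 90: heading 75 -> 345
Final: pos=(17.823,65.785), heading=345, 0 segment(s) drawn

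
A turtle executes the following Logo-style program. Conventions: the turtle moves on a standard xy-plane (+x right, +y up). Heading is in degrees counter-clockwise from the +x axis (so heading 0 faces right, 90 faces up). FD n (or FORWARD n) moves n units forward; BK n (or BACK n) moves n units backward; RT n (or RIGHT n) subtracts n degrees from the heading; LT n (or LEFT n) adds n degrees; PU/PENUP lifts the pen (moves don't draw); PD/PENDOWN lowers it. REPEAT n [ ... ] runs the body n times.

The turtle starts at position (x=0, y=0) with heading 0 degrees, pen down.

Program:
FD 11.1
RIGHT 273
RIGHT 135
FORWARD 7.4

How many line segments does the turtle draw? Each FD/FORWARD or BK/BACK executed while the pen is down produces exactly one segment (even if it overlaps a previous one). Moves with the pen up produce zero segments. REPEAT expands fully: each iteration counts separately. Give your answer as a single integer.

Executing turtle program step by step:
Start: pos=(0,0), heading=0, pen down
FD 11.1: (0,0) -> (11.1,0) [heading=0, draw]
RT 273: heading 0 -> 87
RT 135: heading 87 -> 312
FD 7.4: (11.1,0) -> (16.052,-5.499) [heading=312, draw]
Final: pos=(16.052,-5.499), heading=312, 2 segment(s) drawn
Segments drawn: 2

Answer: 2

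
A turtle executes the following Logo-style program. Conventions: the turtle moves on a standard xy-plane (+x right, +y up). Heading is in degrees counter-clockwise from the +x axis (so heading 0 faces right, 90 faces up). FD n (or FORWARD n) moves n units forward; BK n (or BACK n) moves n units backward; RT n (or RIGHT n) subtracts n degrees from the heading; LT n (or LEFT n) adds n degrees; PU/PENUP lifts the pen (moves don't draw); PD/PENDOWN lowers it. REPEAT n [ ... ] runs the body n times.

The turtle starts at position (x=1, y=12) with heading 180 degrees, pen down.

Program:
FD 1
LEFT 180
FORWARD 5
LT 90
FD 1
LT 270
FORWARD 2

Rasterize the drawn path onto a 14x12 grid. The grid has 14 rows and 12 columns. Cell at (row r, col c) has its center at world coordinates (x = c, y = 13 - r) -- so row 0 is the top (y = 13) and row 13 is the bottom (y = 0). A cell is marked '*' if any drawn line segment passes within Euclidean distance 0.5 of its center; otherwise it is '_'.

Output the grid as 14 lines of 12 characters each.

Answer: _____***____
******______
____________
____________
____________
____________
____________
____________
____________
____________
____________
____________
____________
____________

Derivation:
Segment 0: (1,12) -> (0,12)
Segment 1: (0,12) -> (5,12)
Segment 2: (5,12) -> (5,13)
Segment 3: (5,13) -> (7,13)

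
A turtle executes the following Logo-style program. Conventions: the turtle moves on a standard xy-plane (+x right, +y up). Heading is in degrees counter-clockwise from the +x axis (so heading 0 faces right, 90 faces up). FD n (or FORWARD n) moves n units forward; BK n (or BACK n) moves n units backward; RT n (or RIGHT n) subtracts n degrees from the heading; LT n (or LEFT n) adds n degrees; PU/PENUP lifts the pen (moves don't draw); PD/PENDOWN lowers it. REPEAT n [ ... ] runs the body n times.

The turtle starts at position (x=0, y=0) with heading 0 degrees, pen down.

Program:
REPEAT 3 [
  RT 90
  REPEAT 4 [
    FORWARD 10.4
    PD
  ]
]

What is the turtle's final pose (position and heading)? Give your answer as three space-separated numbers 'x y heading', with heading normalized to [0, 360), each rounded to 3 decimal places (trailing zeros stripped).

Answer: -41.6 0 90

Derivation:
Executing turtle program step by step:
Start: pos=(0,0), heading=0, pen down
REPEAT 3 [
  -- iteration 1/3 --
  RT 90: heading 0 -> 270
  REPEAT 4 [
    -- iteration 1/4 --
    FD 10.4: (0,0) -> (0,-10.4) [heading=270, draw]
    PD: pen down
    -- iteration 2/4 --
    FD 10.4: (0,-10.4) -> (0,-20.8) [heading=270, draw]
    PD: pen down
    -- iteration 3/4 --
    FD 10.4: (0,-20.8) -> (0,-31.2) [heading=270, draw]
    PD: pen down
    -- iteration 4/4 --
    FD 10.4: (0,-31.2) -> (0,-41.6) [heading=270, draw]
    PD: pen down
  ]
  -- iteration 2/3 --
  RT 90: heading 270 -> 180
  REPEAT 4 [
    -- iteration 1/4 --
    FD 10.4: (0,-41.6) -> (-10.4,-41.6) [heading=180, draw]
    PD: pen down
    -- iteration 2/4 --
    FD 10.4: (-10.4,-41.6) -> (-20.8,-41.6) [heading=180, draw]
    PD: pen down
    -- iteration 3/4 --
    FD 10.4: (-20.8,-41.6) -> (-31.2,-41.6) [heading=180, draw]
    PD: pen down
    -- iteration 4/4 --
    FD 10.4: (-31.2,-41.6) -> (-41.6,-41.6) [heading=180, draw]
    PD: pen down
  ]
  -- iteration 3/3 --
  RT 90: heading 180 -> 90
  REPEAT 4 [
    -- iteration 1/4 --
    FD 10.4: (-41.6,-41.6) -> (-41.6,-31.2) [heading=90, draw]
    PD: pen down
    -- iteration 2/4 --
    FD 10.4: (-41.6,-31.2) -> (-41.6,-20.8) [heading=90, draw]
    PD: pen down
    -- iteration 3/4 --
    FD 10.4: (-41.6,-20.8) -> (-41.6,-10.4) [heading=90, draw]
    PD: pen down
    -- iteration 4/4 --
    FD 10.4: (-41.6,-10.4) -> (-41.6,0) [heading=90, draw]
    PD: pen down
  ]
]
Final: pos=(-41.6,0), heading=90, 12 segment(s) drawn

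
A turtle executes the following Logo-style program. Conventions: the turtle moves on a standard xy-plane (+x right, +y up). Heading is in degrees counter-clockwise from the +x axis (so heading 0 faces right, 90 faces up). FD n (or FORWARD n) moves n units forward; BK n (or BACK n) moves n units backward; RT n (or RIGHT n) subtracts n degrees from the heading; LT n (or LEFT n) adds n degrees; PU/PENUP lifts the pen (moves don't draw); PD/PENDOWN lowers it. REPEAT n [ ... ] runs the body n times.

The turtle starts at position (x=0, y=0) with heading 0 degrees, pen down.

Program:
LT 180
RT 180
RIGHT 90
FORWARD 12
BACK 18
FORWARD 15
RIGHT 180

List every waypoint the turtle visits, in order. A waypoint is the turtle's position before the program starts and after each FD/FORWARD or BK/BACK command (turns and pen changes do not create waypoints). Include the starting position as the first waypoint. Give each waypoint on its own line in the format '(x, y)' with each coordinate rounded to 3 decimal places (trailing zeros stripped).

Executing turtle program step by step:
Start: pos=(0,0), heading=0, pen down
LT 180: heading 0 -> 180
RT 180: heading 180 -> 0
RT 90: heading 0 -> 270
FD 12: (0,0) -> (0,-12) [heading=270, draw]
BK 18: (0,-12) -> (0,6) [heading=270, draw]
FD 15: (0,6) -> (0,-9) [heading=270, draw]
RT 180: heading 270 -> 90
Final: pos=(0,-9), heading=90, 3 segment(s) drawn
Waypoints (4 total):
(0, 0)
(0, -12)
(0, 6)
(0, -9)

Answer: (0, 0)
(0, -12)
(0, 6)
(0, -9)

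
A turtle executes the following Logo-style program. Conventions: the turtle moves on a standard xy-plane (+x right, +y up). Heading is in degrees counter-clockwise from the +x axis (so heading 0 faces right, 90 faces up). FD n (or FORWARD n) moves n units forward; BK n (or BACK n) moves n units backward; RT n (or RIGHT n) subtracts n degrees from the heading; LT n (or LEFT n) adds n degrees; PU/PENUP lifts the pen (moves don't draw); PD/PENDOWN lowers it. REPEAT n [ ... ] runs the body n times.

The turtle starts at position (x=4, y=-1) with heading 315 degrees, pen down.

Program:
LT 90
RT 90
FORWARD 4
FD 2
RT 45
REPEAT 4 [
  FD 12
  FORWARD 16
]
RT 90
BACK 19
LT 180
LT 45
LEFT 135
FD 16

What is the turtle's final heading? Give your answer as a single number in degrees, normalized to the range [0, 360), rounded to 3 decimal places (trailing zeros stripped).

Executing turtle program step by step:
Start: pos=(4,-1), heading=315, pen down
LT 90: heading 315 -> 45
RT 90: heading 45 -> 315
FD 4: (4,-1) -> (6.828,-3.828) [heading=315, draw]
FD 2: (6.828,-3.828) -> (8.243,-5.243) [heading=315, draw]
RT 45: heading 315 -> 270
REPEAT 4 [
  -- iteration 1/4 --
  FD 12: (8.243,-5.243) -> (8.243,-17.243) [heading=270, draw]
  FD 16: (8.243,-17.243) -> (8.243,-33.243) [heading=270, draw]
  -- iteration 2/4 --
  FD 12: (8.243,-33.243) -> (8.243,-45.243) [heading=270, draw]
  FD 16: (8.243,-45.243) -> (8.243,-61.243) [heading=270, draw]
  -- iteration 3/4 --
  FD 12: (8.243,-61.243) -> (8.243,-73.243) [heading=270, draw]
  FD 16: (8.243,-73.243) -> (8.243,-89.243) [heading=270, draw]
  -- iteration 4/4 --
  FD 12: (8.243,-89.243) -> (8.243,-101.243) [heading=270, draw]
  FD 16: (8.243,-101.243) -> (8.243,-117.243) [heading=270, draw]
]
RT 90: heading 270 -> 180
BK 19: (8.243,-117.243) -> (27.243,-117.243) [heading=180, draw]
LT 180: heading 180 -> 0
LT 45: heading 0 -> 45
LT 135: heading 45 -> 180
FD 16: (27.243,-117.243) -> (11.243,-117.243) [heading=180, draw]
Final: pos=(11.243,-117.243), heading=180, 12 segment(s) drawn

Answer: 180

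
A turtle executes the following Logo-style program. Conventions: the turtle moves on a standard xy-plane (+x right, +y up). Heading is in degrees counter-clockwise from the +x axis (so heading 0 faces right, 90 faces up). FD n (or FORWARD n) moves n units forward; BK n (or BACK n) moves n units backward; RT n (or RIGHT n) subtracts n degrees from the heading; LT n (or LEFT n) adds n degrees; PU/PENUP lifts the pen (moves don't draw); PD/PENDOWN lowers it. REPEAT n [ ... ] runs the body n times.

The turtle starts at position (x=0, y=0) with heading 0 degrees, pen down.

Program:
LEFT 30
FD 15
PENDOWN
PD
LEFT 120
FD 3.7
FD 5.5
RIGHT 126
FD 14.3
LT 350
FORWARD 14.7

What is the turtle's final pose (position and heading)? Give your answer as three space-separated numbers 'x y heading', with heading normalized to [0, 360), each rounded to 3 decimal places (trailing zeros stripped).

Answer: 32.35 21.473 14

Derivation:
Executing turtle program step by step:
Start: pos=(0,0), heading=0, pen down
LT 30: heading 0 -> 30
FD 15: (0,0) -> (12.99,7.5) [heading=30, draw]
PD: pen down
PD: pen down
LT 120: heading 30 -> 150
FD 3.7: (12.99,7.5) -> (9.786,9.35) [heading=150, draw]
FD 5.5: (9.786,9.35) -> (5.023,12.1) [heading=150, draw]
RT 126: heading 150 -> 24
FD 14.3: (5.023,12.1) -> (18.087,17.916) [heading=24, draw]
LT 350: heading 24 -> 14
FD 14.7: (18.087,17.916) -> (32.35,21.473) [heading=14, draw]
Final: pos=(32.35,21.473), heading=14, 5 segment(s) drawn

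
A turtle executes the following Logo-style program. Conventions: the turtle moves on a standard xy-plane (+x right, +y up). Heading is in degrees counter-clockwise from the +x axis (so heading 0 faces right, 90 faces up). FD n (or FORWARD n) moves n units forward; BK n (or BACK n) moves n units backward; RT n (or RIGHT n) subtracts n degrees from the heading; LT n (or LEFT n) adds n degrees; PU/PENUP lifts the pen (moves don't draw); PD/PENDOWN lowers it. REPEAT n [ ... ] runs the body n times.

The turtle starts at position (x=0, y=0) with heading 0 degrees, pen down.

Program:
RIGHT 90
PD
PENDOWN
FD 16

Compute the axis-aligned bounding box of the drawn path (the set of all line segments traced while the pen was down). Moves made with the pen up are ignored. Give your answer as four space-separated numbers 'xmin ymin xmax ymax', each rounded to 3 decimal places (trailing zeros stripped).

Executing turtle program step by step:
Start: pos=(0,0), heading=0, pen down
RT 90: heading 0 -> 270
PD: pen down
PD: pen down
FD 16: (0,0) -> (0,-16) [heading=270, draw]
Final: pos=(0,-16), heading=270, 1 segment(s) drawn

Segment endpoints: x in {0, 0}, y in {-16, 0}
xmin=0, ymin=-16, xmax=0, ymax=0

Answer: 0 -16 0 0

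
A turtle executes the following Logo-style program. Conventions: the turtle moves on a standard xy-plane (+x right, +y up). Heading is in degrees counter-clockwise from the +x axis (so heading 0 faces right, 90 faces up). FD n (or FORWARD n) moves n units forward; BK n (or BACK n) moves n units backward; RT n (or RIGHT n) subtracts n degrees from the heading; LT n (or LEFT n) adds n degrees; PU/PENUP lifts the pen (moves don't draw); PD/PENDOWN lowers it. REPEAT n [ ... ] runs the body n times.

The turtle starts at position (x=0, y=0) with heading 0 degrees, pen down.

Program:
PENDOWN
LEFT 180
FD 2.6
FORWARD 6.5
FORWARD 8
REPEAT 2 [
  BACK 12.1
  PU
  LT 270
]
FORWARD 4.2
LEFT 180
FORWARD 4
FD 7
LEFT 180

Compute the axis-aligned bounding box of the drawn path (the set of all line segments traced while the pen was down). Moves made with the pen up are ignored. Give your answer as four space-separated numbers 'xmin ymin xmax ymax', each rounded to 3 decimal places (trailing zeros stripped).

Executing turtle program step by step:
Start: pos=(0,0), heading=0, pen down
PD: pen down
LT 180: heading 0 -> 180
FD 2.6: (0,0) -> (-2.6,0) [heading=180, draw]
FD 6.5: (-2.6,0) -> (-9.1,0) [heading=180, draw]
FD 8: (-9.1,0) -> (-17.1,0) [heading=180, draw]
REPEAT 2 [
  -- iteration 1/2 --
  BK 12.1: (-17.1,0) -> (-5,0) [heading=180, draw]
  PU: pen up
  LT 270: heading 180 -> 90
  -- iteration 2/2 --
  BK 12.1: (-5,0) -> (-5,-12.1) [heading=90, move]
  PU: pen up
  LT 270: heading 90 -> 0
]
FD 4.2: (-5,-12.1) -> (-0.8,-12.1) [heading=0, move]
LT 180: heading 0 -> 180
FD 4: (-0.8,-12.1) -> (-4.8,-12.1) [heading=180, move]
FD 7: (-4.8,-12.1) -> (-11.8,-12.1) [heading=180, move]
LT 180: heading 180 -> 0
Final: pos=(-11.8,-12.1), heading=0, 4 segment(s) drawn

Segment endpoints: x in {-17.1, -9.1, -5, -2.6, 0}, y in {0, 0, 0, 0, 0}
xmin=-17.1, ymin=0, xmax=0, ymax=0

Answer: -17.1 0 0 0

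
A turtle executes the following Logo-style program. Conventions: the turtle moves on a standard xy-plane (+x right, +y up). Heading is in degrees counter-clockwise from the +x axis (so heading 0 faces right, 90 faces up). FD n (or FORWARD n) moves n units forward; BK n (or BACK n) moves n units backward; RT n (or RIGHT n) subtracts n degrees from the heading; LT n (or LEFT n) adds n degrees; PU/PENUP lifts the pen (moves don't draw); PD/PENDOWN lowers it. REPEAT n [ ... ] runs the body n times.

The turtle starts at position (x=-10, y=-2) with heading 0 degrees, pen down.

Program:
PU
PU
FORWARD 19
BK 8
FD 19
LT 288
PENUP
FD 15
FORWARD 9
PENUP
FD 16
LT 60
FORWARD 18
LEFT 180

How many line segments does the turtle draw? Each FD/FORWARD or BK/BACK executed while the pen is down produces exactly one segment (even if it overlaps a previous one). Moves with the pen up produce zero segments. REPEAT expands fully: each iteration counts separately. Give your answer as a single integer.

Answer: 0

Derivation:
Executing turtle program step by step:
Start: pos=(-10,-2), heading=0, pen down
PU: pen up
PU: pen up
FD 19: (-10,-2) -> (9,-2) [heading=0, move]
BK 8: (9,-2) -> (1,-2) [heading=0, move]
FD 19: (1,-2) -> (20,-2) [heading=0, move]
LT 288: heading 0 -> 288
PU: pen up
FD 15: (20,-2) -> (24.635,-16.266) [heading=288, move]
FD 9: (24.635,-16.266) -> (27.416,-24.825) [heading=288, move]
PU: pen up
FD 16: (27.416,-24.825) -> (32.361,-40.042) [heading=288, move]
LT 60: heading 288 -> 348
FD 18: (32.361,-40.042) -> (49.967,-43.785) [heading=348, move]
LT 180: heading 348 -> 168
Final: pos=(49.967,-43.785), heading=168, 0 segment(s) drawn
Segments drawn: 0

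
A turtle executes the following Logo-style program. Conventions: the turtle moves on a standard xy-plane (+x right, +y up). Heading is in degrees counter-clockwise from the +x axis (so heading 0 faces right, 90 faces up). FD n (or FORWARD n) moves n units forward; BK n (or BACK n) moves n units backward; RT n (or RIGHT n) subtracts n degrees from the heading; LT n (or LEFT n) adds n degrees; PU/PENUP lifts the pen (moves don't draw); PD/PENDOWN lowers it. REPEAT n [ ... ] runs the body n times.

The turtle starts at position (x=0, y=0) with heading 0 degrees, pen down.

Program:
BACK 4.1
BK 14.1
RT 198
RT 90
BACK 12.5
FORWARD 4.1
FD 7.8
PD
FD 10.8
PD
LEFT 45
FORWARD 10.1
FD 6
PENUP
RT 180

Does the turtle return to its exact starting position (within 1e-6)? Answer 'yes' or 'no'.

Executing turtle program step by step:
Start: pos=(0,0), heading=0, pen down
BK 4.1: (0,0) -> (-4.1,0) [heading=0, draw]
BK 14.1: (-4.1,0) -> (-18.2,0) [heading=0, draw]
RT 198: heading 0 -> 162
RT 90: heading 162 -> 72
BK 12.5: (-18.2,0) -> (-22.063,-11.888) [heading=72, draw]
FD 4.1: (-22.063,-11.888) -> (-20.796,-7.989) [heading=72, draw]
FD 7.8: (-20.796,-7.989) -> (-18.385,-0.571) [heading=72, draw]
PD: pen down
FD 10.8: (-18.385,-0.571) -> (-15.048,9.701) [heading=72, draw]
PD: pen down
LT 45: heading 72 -> 117
FD 10.1: (-15.048,9.701) -> (-19.633,18.7) [heading=117, draw]
FD 6: (-19.633,18.7) -> (-22.357,24.046) [heading=117, draw]
PU: pen up
RT 180: heading 117 -> 297
Final: pos=(-22.357,24.046), heading=297, 8 segment(s) drawn

Start position: (0, 0)
Final position: (-22.357, 24.046)
Distance = 32.834; >= 1e-6 -> NOT closed

Answer: no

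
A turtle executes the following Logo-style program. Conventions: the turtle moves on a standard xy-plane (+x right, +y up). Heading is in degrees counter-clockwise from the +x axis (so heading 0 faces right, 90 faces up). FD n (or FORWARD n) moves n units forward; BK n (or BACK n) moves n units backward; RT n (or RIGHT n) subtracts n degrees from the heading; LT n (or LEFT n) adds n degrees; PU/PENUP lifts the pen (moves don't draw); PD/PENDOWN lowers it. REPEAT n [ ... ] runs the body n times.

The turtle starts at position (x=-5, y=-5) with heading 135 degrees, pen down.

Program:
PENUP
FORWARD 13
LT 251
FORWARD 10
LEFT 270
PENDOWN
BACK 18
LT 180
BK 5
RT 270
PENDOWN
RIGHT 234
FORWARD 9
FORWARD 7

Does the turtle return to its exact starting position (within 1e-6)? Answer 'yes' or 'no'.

Executing turtle program step by step:
Start: pos=(-5,-5), heading=135, pen down
PU: pen up
FD 13: (-5,-5) -> (-14.192,4.192) [heading=135, move]
LT 251: heading 135 -> 26
FD 10: (-14.192,4.192) -> (-5.204,8.576) [heading=26, move]
LT 270: heading 26 -> 296
PD: pen down
BK 18: (-5.204,8.576) -> (-13.095,24.754) [heading=296, draw]
LT 180: heading 296 -> 116
BK 5: (-13.095,24.754) -> (-10.903,20.26) [heading=116, draw]
RT 270: heading 116 -> 206
PD: pen down
RT 234: heading 206 -> 332
FD 9: (-10.903,20.26) -> (-2.957,16.035) [heading=332, draw]
FD 7: (-2.957,16.035) -> (3.224,12.749) [heading=332, draw]
Final: pos=(3.224,12.749), heading=332, 4 segment(s) drawn

Start position: (-5, -5)
Final position: (3.224, 12.749)
Distance = 19.562; >= 1e-6 -> NOT closed

Answer: no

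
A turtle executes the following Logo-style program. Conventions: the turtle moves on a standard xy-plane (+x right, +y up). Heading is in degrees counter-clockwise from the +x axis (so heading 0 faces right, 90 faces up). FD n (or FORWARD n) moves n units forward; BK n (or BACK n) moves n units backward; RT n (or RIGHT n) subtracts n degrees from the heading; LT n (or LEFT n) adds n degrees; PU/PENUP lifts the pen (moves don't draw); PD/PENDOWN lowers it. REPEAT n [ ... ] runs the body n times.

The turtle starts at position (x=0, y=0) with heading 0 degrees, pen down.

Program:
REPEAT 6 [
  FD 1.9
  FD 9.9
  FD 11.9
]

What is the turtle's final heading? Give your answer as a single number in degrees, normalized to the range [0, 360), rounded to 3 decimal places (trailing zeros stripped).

Executing turtle program step by step:
Start: pos=(0,0), heading=0, pen down
REPEAT 6 [
  -- iteration 1/6 --
  FD 1.9: (0,0) -> (1.9,0) [heading=0, draw]
  FD 9.9: (1.9,0) -> (11.8,0) [heading=0, draw]
  FD 11.9: (11.8,0) -> (23.7,0) [heading=0, draw]
  -- iteration 2/6 --
  FD 1.9: (23.7,0) -> (25.6,0) [heading=0, draw]
  FD 9.9: (25.6,0) -> (35.5,0) [heading=0, draw]
  FD 11.9: (35.5,0) -> (47.4,0) [heading=0, draw]
  -- iteration 3/6 --
  FD 1.9: (47.4,0) -> (49.3,0) [heading=0, draw]
  FD 9.9: (49.3,0) -> (59.2,0) [heading=0, draw]
  FD 11.9: (59.2,0) -> (71.1,0) [heading=0, draw]
  -- iteration 4/6 --
  FD 1.9: (71.1,0) -> (73,0) [heading=0, draw]
  FD 9.9: (73,0) -> (82.9,0) [heading=0, draw]
  FD 11.9: (82.9,0) -> (94.8,0) [heading=0, draw]
  -- iteration 5/6 --
  FD 1.9: (94.8,0) -> (96.7,0) [heading=0, draw]
  FD 9.9: (96.7,0) -> (106.6,0) [heading=0, draw]
  FD 11.9: (106.6,0) -> (118.5,0) [heading=0, draw]
  -- iteration 6/6 --
  FD 1.9: (118.5,0) -> (120.4,0) [heading=0, draw]
  FD 9.9: (120.4,0) -> (130.3,0) [heading=0, draw]
  FD 11.9: (130.3,0) -> (142.2,0) [heading=0, draw]
]
Final: pos=(142.2,0), heading=0, 18 segment(s) drawn

Answer: 0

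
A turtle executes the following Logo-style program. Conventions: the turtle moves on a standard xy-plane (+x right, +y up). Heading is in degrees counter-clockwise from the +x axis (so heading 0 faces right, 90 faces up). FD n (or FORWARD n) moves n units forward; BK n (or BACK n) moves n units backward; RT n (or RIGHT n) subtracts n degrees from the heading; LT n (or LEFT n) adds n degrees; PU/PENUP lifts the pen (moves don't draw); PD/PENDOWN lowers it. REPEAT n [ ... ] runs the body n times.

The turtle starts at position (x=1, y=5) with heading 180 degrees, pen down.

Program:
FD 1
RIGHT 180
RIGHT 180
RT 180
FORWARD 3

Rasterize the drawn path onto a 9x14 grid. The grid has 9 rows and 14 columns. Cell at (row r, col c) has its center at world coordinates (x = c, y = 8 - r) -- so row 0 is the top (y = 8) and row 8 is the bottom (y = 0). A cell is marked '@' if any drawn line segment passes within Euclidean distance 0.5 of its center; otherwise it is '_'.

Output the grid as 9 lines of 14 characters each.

Answer: ______________
______________
______________
@@@@__________
______________
______________
______________
______________
______________

Derivation:
Segment 0: (1,5) -> (0,5)
Segment 1: (0,5) -> (3,5)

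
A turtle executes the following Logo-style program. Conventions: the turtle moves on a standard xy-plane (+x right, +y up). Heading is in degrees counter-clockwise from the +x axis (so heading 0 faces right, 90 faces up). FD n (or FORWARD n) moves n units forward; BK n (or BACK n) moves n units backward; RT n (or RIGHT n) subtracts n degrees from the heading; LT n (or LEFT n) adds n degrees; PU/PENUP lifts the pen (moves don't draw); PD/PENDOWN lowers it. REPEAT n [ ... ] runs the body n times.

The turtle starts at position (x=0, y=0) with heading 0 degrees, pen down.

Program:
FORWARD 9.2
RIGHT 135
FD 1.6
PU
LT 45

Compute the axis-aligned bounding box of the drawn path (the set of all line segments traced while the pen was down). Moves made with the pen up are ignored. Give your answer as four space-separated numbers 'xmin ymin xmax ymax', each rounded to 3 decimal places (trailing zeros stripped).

Answer: 0 -1.131 9.2 0

Derivation:
Executing turtle program step by step:
Start: pos=(0,0), heading=0, pen down
FD 9.2: (0,0) -> (9.2,0) [heading=0, draw]
RT 135: heading 0 -> 225
FD 1.6: (9.2,0) -> (8.069,-1.131) [heading=225, draw]
PU: pen up
LT 45: heading 225 -> 270
Final: pos=(8.069,-1.131), heading=270, 2 segment(s) drawn

Segment endpoints: x in {0, 8.069, 9.2}, y in {-1.131, 0}
xmin=0, ymin=-1.131, xmax=9.2, ymax=0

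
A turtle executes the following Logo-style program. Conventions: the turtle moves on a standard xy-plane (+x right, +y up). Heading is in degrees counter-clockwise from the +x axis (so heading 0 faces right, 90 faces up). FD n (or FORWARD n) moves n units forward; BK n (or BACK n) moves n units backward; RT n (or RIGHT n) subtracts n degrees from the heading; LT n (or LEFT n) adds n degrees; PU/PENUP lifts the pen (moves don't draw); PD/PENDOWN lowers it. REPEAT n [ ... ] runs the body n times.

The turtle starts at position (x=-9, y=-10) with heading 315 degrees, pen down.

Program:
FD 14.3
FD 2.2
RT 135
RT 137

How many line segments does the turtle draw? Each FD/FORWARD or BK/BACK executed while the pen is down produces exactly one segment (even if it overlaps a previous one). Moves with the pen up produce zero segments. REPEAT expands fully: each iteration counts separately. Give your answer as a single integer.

Executing turtle program step by step:
Start: pos=(-9,-10), heading=315, pen down
FD 14.3: (-9,-10) -> (1.112,-20.112) [heading=315, draw]
FD 2.2: (1.112,-20.112) -> (2.667,-21.667) [heading=315, draw]
RT 135: heading 315 -> 180
RT 137: heading 180 -> 43
Final: pos=(2.667,-21.667), heading=43, 2 segment(s) drawn
Segments drawn: 2

Answer: 2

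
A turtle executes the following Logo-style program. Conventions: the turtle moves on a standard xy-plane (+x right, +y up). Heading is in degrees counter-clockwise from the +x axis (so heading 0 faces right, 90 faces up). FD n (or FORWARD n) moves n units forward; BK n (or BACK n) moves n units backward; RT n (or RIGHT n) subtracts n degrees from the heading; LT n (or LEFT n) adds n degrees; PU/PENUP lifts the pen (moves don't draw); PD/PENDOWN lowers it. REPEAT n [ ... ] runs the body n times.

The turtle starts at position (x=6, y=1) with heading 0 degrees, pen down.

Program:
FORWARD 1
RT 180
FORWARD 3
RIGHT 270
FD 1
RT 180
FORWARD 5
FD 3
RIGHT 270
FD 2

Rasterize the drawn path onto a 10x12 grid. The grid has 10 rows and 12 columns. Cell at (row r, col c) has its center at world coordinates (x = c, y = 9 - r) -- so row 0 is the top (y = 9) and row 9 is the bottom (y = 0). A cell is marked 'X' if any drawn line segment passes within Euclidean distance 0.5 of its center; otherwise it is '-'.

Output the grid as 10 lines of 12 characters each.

Answer: ------------
--XXX-------
----X-------
----X-------
----X-------
----X-------
----X-------
----X-------
----XXXX----
----X-------

Derivation:
Segment 0: (6,1) -> (7,1)
Segment 1: (7,1) -> (4,1)
Segment 2: (4,1) -> (4,-0)
Segment 3: (4,-0) -> (4,5)
Segment 4: (4,5) -> (4,8)
Segment 5: (4,8) -> (2,8)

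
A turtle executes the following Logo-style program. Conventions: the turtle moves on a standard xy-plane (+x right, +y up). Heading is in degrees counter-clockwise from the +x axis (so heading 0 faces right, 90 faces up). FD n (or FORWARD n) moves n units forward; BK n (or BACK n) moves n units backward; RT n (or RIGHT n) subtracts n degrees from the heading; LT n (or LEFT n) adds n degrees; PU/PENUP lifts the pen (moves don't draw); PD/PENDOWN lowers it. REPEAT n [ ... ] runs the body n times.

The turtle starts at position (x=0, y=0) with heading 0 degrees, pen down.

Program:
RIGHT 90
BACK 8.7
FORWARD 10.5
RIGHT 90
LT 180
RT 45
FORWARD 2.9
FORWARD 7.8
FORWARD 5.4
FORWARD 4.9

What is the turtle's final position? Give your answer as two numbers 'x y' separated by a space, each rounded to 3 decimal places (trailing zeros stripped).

Answer: 14.849 -16.649

Derivation:
Executing turtle program step by step:
Start: pos=(0,0), heading=0, pen down
RT 90: heading 0 -> 270
BK 8.7: (0,0) -> (0,8.7) [heading=270, draw]
FD 10.5: (0,8.7) -> (0,-1.8) [heading=270, draw]
RT 90: heading 270 -> 180
LT 180: heading 180 -> 0
RT 45: heading 0 -> 315
FD 2.9: (0,-1.8) -> (2.051,-3.851) [heading=315, draw]
FD 7.8: (2.051,-3.851) -> (7.566,-9.366) [heading=315, draw]
FD 5.4: (7.566,-9.366) -> (11.384,-13.184) [heading=315, draw]
FD 4.9: (11.384,-13.184) -> (14.849,-16.649) [heading=315, draw]
Final: pos=(14.849,-16.649), heading=315, 6 segment(s) drawn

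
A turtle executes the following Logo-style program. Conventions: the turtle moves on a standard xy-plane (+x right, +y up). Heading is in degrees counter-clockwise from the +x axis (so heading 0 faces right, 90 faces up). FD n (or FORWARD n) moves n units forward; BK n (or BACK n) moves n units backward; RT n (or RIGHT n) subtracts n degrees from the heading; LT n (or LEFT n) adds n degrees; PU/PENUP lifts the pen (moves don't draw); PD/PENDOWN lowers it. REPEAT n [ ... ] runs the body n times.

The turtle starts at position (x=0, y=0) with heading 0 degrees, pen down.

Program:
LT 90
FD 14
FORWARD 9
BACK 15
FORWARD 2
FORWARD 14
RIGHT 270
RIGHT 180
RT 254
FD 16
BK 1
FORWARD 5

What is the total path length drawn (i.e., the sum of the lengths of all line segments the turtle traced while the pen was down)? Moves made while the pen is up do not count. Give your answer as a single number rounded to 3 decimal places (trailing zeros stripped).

Answer: 76

Derivation:
Executing turtle program step by step:
Start: pos=(0,0), heading=0, pen down
LT 90: heading 0 -> 90
FD 14: (0,0) -> (0,14) [heading=90, draw]
FD 9: (0,14) -> (0,23) [heading=90, draw]
BK 15: (0,23) -> (0,8) [heading=90, draw]
FD 2: (0,8) -> (0,10) [heading=90, draw]
FD 14: (0,10) -> (0,24) [heading=90, draw]
RT 270: heading 90 -> 180
RT 180: heading 180 -> 0
RT 254: heading 0 -> 106
FD 16: (0,24) -> (-4.41,39.38) [heading=106, draw]
BK 1: (-4.41,39.38) -> (-4.135,38.419) [heading=106, draw]
FD 5: (-4.135,38.419) -> (-5.513,43.225) [heading=106, draw]
Final: pos=(-5.513,43.225), heading=106, 8 segment(s) drawn

Segment lengths:
  seg 1: (0,0) -> (0,14), length = 14
  seg 2: (0,14) -> (0,23), length = 9
  seg 3: (0,23) -> (0,8), length = 15
  seg 4: (0,8) -> (0,10), length = 2
  seg 5: (0,10) -> (0,24), length = 14
  seg 6: (0,24) -> (-4.41,39.38), length = 16
  seg 7: (-4.41,39.38) -> (-4.135,38.419), length = 1
  seg 8: (-4.135,38.419) -> (-5.513,43.225), length = 5
Total = 76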